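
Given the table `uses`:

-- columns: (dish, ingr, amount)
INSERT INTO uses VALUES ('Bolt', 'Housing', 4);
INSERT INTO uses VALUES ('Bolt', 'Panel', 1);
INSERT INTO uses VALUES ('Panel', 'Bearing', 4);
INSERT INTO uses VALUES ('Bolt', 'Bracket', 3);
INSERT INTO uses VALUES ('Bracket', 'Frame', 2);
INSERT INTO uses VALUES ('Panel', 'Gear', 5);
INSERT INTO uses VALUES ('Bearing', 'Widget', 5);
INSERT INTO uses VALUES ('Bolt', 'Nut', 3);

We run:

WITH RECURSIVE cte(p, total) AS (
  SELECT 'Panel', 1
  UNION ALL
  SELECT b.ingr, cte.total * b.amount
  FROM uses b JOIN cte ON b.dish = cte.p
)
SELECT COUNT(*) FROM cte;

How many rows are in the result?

Base: (Panel, total=1).
Iteration 1: components of {Panel} -> Bearing = 1*4 = 4, Gear = 1*5 = 5.
Iteration 2: components of {Bearing,Gear} -> Widget = 4*5 = 20.
Iteration 3: no further components; recursion stops.
Total rows emitted: 4.

4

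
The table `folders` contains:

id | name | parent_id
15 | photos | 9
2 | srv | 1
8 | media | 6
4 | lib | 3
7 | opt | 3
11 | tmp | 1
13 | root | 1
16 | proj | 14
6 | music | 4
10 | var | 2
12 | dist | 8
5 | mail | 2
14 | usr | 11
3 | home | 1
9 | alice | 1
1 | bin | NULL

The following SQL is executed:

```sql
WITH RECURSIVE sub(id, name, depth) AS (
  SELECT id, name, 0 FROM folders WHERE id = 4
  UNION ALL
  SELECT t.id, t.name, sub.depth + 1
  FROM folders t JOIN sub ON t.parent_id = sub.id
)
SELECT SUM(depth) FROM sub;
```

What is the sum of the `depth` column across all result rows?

Base: id=4 (lib) at depth 0.
Iteration 1: rows with parent_id in {4} -> music (id 6, depth 1).
Iteration 2: rows with parent_id in {6} -> media (id 8, depth 2).
Iteration 3: rows with parent_id in {8} -> dist (id 12, depth 3).
Iteration 4: no rows with parent_id in {12}; recursion stops.
SUM(depth) = 0 + 1 + 2 + 3 = 6.

6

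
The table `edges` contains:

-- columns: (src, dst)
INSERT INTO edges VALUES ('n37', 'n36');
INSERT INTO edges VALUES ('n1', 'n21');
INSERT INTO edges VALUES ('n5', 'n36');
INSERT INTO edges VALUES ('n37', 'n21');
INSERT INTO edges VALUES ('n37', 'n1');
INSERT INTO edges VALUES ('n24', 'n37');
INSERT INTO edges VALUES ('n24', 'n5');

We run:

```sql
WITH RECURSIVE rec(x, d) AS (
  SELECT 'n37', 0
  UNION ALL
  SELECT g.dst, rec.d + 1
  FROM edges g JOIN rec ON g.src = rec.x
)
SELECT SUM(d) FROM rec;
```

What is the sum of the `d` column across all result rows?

Base: (n37, d=0).
Iteration 1: edges from {n37} -> (n1, d=1), (n21, d=1), (n36, d=1).
Iteration 2: edges from {n1,n21,n36} -> (n21, d=2).
Iteration 3: no outgoing edges from {n21}; recursion stops.
SUM(d) = 0 + 1 + 1 + 1 + 2 = 5.

5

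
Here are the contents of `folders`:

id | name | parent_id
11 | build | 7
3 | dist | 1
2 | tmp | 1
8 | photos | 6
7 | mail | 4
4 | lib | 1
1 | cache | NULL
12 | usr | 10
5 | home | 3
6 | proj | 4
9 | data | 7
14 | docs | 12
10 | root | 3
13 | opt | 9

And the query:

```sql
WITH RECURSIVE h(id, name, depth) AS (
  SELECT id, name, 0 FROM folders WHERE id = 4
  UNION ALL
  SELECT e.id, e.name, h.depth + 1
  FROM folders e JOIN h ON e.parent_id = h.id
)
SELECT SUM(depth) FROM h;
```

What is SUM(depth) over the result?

Base: id=4 (lib) at depth 0.
Iteration 1: rows with parent_id in {4} -> proj (id 6, depth 1), mail (id 7, depth 1).
Iteration 2: rows with parent_id in {6,7} -> photos (id 8, depth 2), data (id 9, depth 2), build (id 11, depth 2).
Iteration 3: rows with parent_id in {8,9,11} -> opt (id 13, depth 3).
Iteration 4: no rows with parent_id in {13}; recursion stops.
SUM(depth) = 0 + 1 + 1 + 2 + 2 + 2 + 3 = 11.

11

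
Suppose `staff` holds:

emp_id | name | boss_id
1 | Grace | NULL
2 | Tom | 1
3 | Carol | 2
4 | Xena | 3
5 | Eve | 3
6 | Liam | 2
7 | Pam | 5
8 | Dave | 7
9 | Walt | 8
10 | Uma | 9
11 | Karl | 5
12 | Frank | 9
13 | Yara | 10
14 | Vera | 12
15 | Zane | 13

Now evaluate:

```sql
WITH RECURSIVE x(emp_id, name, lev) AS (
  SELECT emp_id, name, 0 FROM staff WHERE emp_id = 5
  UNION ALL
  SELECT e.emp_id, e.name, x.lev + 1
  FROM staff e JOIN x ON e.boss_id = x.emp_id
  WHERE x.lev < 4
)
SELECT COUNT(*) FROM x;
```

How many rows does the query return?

7

Base: emp_id=5 (Eve) at lev 0.
Iteration 1: rows with boss_id in {5} -> Pam (id 7, lev 1), Karl (id 11, lev 1).
Iteration 2: rows with boss_id in {7,11} -> Dave (id 8, lev 2).
Iteration 3: rows with boss_id in {8} -> Walt (id 9, lev 3).
Iteration 4: rows with boss_id in {9} -> Uma (id 10, lev 4), Frank (id 12, lev 4).
Iteration 5: lev < 4 fails for all current rows; recursion stops.
Total rows emitted: 7.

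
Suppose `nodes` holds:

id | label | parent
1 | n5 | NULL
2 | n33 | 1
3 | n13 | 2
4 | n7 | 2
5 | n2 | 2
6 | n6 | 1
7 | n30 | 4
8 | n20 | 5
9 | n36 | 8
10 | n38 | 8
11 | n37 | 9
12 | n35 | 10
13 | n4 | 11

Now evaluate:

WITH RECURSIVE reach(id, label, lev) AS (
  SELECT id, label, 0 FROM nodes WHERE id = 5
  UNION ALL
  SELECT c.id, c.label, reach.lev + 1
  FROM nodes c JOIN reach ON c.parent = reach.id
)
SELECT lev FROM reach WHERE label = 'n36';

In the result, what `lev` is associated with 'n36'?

2

Base: id=5 (n2) at lev 0.
Iteration 1: rows with parent in {5} -> n20 (id 8, lev 1).
Iteration 2: rows with parent in {8} -> n36 (id 9, lev 2), n38 (id 10, lev 2).
Iteration 3: rows with parent in {9,10} -> n37 (id 11, lev 3), n35 (id 12, lev 3).
Iteration 4: rows with parent in {11,12} -> n4 (id 13, lev 4).
Iteration 5: no rows with parent in {13}; recursion stops.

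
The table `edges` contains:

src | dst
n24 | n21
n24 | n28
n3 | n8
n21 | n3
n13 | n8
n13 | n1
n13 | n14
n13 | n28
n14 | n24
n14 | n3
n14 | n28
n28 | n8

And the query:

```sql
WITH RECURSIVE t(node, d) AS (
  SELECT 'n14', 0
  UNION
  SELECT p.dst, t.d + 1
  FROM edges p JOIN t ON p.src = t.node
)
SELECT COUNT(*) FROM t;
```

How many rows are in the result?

Base: (n14, d=0).
Iteration 1: edges from {n14} -> (n24, d=1), (n28, d=1), (n3, d=1).
Iteration 2: edges from {n24,n28,n3} -> (n21, d=2), (n28, d=2), (n8, d=2). [UNION drops 1 duplicate row(s)]
Iteration 3: edges from {n21,n28,n8} -> (n3, d=3), (n8, d=3).
Iteration 4: edges from {n3,n8} -> (n8, d=4).
Iteration 5: no outgoing edges from {n8}; recursion stops.
Total rows emitted: 10.

10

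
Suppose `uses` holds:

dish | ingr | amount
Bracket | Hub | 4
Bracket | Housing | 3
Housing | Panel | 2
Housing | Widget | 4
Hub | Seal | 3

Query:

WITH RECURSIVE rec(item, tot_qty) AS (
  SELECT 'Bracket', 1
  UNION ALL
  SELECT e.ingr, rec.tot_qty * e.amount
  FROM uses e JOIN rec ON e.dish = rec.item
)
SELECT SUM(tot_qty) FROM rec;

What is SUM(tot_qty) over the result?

38

Base: (Bracket, tot_qty=1).
Iteration 1: components of {Bracket} -> Housing = 1*3 = 3, Hub = 1*4 = 4.
Iteration 2: components of {Housing,Hub} -> Panel = 3*2 = 6, Seal = 4*3 = 12, Widget = 3*4 = 12.
Iteration 3: no further components; recursion stops.
SUM(tot_qty) = 1 + 4 + 3 + 12 + 6 + 12 = 38.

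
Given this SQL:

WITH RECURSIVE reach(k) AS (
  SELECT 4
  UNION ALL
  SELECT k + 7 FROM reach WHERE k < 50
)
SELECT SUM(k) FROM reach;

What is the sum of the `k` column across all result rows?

228

Base: k=4.
Iteration 1: 4 < 50 holds -> k = 4 + 7 = 11.
Iteration 2: 11 < 50 holds -> k = 11 + 7 = 18.
Iteration 3: 18 < 50 holds -> k = 18 + 7 = 25.
Iteration 4: 25 < 50 holds -> k = 25 + 7 = 32.
Iteration 5: 32 < 50 holds -> k = 32 + 7 = 39.
Iteration 6: 39 < 50 holds -> k = 39 + 7 = 46.
Iteration 7: 46 < 50 holds -> k = 46 + 7 = 53.
Iteration 8: 53 < 50 fails; recursion stops.
SUM(k) = 4 + 11 + 18 + 25 + 32 + 39 + 46 + 53 = 228.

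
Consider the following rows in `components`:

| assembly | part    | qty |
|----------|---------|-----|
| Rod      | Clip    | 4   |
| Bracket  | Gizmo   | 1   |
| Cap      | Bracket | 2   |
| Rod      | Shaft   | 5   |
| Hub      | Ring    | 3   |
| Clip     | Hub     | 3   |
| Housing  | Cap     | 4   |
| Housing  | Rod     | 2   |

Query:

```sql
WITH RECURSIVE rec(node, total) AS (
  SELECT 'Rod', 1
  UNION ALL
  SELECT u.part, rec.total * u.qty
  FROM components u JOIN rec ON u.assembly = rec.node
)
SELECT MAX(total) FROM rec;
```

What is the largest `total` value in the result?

Base: (Rod, total=1).
Iteration 1: components of {Rod} -> Clip = 1*4 = 4, Shaft = 1*5 = 5.
Iteration 2: components of {Clip,Shaft} -> Hub = 4*3 = 12.
Iteration 3: components of {Hub} -> Ring = 12*3 = 36.
Iteration 4: no further components; recursion stops.
total values: 1, 4, 5, 12, 36; the maximum is 36.

36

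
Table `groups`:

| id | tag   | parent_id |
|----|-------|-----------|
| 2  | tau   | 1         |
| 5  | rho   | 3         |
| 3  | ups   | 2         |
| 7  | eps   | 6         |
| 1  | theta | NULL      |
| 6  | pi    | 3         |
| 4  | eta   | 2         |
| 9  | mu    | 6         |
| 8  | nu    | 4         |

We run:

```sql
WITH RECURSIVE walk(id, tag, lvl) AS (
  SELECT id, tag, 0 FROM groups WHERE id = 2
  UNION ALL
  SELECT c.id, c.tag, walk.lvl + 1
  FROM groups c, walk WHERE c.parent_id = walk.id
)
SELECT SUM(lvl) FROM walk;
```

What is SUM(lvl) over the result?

14

Base: id=2 (tau) at lvl 0.
Iteration 1: rows with parent_id in {2} -> ups (id 3, lvl 1), eta (id 4, lvl 1).
Iteration 2: rows with parent_id in {3,4} -> rho (id 5, lvl 2), pi (id 6, lvl 2), nu (id 8, lvl 2).
Iteration 3: rows with parent_id in {5,6,8} -> eps (id 7, lvl 3), mu (id 9, lvl 3).
Iteration 4: no rows with parent_id in {7,9}; recursion stops.
SUM(lvl) = 0 + 1 + 1 + 2 + 2 + 2 + 3 + 3 = 14.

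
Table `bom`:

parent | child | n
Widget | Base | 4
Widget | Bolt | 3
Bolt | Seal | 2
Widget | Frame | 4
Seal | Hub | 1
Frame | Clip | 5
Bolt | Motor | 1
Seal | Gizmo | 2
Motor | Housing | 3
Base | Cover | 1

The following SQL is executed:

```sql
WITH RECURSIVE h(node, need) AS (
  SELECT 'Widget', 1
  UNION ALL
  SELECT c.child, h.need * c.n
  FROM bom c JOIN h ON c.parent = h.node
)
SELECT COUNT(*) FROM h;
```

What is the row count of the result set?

Base: (Widget, need=1).
Iteration 1: components of {Widget} -> Base = 1*4 = 4, Bolt = 1*3 = 3, Frame = 1*4 = 4.
Iteration 2: components of {Base,Bolt,Frame} -> Clip = 4*5 = 20, Cover = 4*1 = 4, Motor = 3*1 = 3, Seal = 3*2 = 6.
Iteration 3: components of {Clip,Cover,Motor,Seal} -> Gizmo = 6*2 = 12, Housing = 3*3 = 9, Hub = 6*1 = 6.
Iteration 4: no further components; recursion stops.
Total rows emitted: 11.

11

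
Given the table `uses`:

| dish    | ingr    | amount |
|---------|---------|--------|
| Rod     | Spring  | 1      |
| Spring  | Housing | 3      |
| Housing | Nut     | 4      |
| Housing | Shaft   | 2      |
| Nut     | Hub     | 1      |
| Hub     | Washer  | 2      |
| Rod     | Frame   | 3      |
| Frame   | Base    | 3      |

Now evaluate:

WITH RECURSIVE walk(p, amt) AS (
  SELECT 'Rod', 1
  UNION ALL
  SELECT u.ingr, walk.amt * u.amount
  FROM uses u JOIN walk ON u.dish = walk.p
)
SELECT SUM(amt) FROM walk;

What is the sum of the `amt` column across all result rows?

71

Base: (Rod, amt=1).
Iteration 1: components of {Rod} -> Frame = 1*3 = 3, Spring = 1*1 = 1.
Iteration 2: components of {Frame,Spring} -> Base = 3*3 = 9, Housing = 1*3 = 3.
Iteration 3: components of {Base,Housing} -> Nut = 3*4 = 12, Shaft = 3*2 = 6.
Iteration 4: components of {Nut,Shaft} -> Hub = 12*1 = 12.
Iteration 5: components of {Hub} -> Washer = 12*2 = 24.
Iteration 6: no further components; recursion stops.
SUM(amt) = 1 + 1 + 3 + 3 + 9 + 12 + 6 + 12 + 24 = 71.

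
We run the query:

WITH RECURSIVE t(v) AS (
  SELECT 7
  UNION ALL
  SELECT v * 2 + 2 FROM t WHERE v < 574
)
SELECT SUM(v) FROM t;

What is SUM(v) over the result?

1129

Base: v=7.
Iteration 1: 7 < 574 holds -> v = 7 * 2 + 2 = 16.
Iteration 2: 16 < 574 holds -> v = 16 * 2 + 2 = 34.
Iteration 3: 34 < 574 holds -> v = 34 * 2 + 2 = 70.
Iteration 4: 70 < 574 holds -> v = 70 * 2 + 2 = 142.
Iteration 5: 142 < 574 holds -> v = 142 * 2 + 2 = 286.
Iteration 6: 286 < 574 holds -> v = 286 * 2 + 2 = 574.
Iteration 7: 574 < 574 fails; recursion stops.
SUM(v) = 7 + 16 + 34 + 70 + 142 + 286 + 574 = 1129.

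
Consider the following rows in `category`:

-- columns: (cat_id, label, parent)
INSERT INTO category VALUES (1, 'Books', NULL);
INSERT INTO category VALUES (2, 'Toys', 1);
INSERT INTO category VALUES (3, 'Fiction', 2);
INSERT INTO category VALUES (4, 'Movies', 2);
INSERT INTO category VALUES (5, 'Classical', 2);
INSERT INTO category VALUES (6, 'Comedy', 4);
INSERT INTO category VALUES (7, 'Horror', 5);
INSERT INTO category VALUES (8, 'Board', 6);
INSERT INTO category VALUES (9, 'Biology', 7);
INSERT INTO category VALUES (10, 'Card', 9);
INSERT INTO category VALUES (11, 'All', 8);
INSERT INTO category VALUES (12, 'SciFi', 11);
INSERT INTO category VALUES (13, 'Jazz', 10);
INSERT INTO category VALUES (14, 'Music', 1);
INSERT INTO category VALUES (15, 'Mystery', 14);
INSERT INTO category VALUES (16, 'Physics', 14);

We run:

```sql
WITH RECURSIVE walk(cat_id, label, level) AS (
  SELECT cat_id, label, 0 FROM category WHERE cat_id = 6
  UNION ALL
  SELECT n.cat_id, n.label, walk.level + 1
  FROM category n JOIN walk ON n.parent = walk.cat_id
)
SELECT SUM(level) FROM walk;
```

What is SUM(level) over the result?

6

Base: cat_id=6 (Comedy) at level 0.
Iteration 1: rows with parent in {6} -> Board (id 8, level 1).
Iteration 2: rows with parent in {8} -> All (id 11, level 2).
Iteration 3: rows with parent in {11} -> SciFi (id 12, level 3).
Iteration 4: no rows with parent in {12}; recursion stops.
SUM(level) = 0 + 1 + 2 + 3 = 6.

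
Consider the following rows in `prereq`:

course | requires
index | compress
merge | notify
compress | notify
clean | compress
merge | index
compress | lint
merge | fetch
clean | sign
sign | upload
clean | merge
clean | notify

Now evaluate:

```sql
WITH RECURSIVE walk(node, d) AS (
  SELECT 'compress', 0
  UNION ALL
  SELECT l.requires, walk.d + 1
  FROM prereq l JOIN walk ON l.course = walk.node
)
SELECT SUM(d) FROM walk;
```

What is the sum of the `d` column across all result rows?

2

Base: (compress, d=0).
Iteration 1: edges from {compress} -> (lint, d=1), (notify, d=1).
Iteration 2: no outgoing edges from {lint,notify}; recursion stops.
SUM(d) = 0 + 1 + 1 = 2.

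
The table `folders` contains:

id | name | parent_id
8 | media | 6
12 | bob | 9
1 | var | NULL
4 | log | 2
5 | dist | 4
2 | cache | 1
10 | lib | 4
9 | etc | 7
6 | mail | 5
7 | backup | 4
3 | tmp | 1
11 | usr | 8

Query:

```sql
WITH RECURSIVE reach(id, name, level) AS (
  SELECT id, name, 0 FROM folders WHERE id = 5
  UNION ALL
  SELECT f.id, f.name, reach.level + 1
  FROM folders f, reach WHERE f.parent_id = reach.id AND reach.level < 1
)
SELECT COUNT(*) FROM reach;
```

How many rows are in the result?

Base: id=5 (dist) at level 0.
Iteration 1: rows with parent_id in {5} -> mail (id 6, level 1).
Iteration 2: level < 1 fails for all current rows; recursion stops.
Total rows emitted: 2.

2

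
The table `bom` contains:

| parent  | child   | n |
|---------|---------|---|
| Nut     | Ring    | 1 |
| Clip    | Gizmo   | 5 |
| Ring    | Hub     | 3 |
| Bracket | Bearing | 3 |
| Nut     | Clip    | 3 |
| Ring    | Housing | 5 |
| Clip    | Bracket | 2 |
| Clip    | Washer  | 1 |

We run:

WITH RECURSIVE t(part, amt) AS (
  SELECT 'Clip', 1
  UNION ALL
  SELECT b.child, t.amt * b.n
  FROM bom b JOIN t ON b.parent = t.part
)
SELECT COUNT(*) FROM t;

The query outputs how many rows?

Base: (Clip, amt=1).
Iteration 1: components of {Clip} -> Bracket = 1*2 = 2, Gizmo = 1*5 = 5, Washer = 1*1 = 1.
Iteration 2: components of {Bracket,Gizmo,Washer} -> Bearing = 2*3 = 6.
Iteration 3: no further components; recursion stops.
Total rows emitted: 5.

5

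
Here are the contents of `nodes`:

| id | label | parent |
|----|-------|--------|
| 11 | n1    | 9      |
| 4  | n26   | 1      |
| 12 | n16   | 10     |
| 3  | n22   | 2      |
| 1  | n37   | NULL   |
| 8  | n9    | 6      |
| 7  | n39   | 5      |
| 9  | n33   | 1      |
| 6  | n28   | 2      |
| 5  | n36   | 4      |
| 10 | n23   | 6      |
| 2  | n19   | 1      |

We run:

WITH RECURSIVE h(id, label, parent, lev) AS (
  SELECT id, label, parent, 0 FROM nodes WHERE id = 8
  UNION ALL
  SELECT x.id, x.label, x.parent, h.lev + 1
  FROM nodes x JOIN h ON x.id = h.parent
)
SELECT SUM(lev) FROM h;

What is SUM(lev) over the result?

6

Base: id=8 (n9), parent=6, lev 0.
Iteration 1: join on id=6 -> n28 (id 6, parent=2, lev 1).
Iteration 2: join on id=2 -> n19 (id 2, parent=1, lev 2).
Iteration 3: join on id=1 -> n37 (id 1, parent=NULL, lev 3).
Iteration 4: parent is NULL; no match; recursion stops.
SUM(lev) = 0 + 1 + 2 + 3 = 6.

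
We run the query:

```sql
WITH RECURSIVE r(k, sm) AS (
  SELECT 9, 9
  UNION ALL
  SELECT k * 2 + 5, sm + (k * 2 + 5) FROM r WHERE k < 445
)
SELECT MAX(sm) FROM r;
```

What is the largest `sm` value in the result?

Base: k=9, sm=9.
Iteration 1: 9 < 445 holds -> k = 9 * 2 + 5 = 23, sm = 9 + 23 = 32.
Iteration 2: 23 < 445 holds -> k = 23 * 2 + 5 = 51, sm = 32 + 51 = 83.
Iteration 3: 51 < 445 holds -> k = 51 * 2 + 5 = 107, sm = 83 + 107 = 190.
Iteration 4: 107 < 445 holds -> k = 107 * 2 + 5 = 219, sm = 190 + 219 = 409.
Iteration 5: 219 < 445 holds -> k = 219 * 2 + 5 = 443, sm = 409 + 443 = 852.
Iteration 6: 443 < 445 holds -> k = 443 * 2 + 5 = 891, sm = 852 + 891 = 1743.
Iteration 7: 891 < 445 fails; recursion stops.
sm values: 9, 32, 83, 190, 409, 852, 1743; the maximum is 1743.

1743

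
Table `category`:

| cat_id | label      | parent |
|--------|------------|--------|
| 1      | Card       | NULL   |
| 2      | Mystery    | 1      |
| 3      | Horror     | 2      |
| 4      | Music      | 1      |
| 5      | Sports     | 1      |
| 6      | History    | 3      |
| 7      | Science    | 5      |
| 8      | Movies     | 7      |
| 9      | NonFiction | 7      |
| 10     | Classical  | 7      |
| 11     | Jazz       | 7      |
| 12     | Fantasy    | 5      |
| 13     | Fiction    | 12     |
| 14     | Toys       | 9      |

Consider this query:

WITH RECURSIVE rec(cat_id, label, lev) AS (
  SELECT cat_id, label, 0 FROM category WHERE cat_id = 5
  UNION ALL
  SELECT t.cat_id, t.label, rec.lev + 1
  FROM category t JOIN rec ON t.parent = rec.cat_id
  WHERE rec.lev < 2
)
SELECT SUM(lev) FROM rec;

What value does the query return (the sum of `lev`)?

Base: cat_id=5 (Sports) at lev 0.
Iteration 1: rows with parent in {5} -> Science (id 7, lev 1), Fantasy (id 12, lev 1).
Iteration 2: rows with parent in {7,12} -> Movies (id 8, lev 2), NonFiction (id 9, lev 2), Classical (id 10, lev 2), Jazz (id 11, lev 2), Fiction (id 13, lev 2).
Iteration 3: lev < 2 fails for all current rows; recursion stops.
SUM(lev) = 0 + 1 + 1 + 2 + 2 + 2 + 2 + 2 = 12.

12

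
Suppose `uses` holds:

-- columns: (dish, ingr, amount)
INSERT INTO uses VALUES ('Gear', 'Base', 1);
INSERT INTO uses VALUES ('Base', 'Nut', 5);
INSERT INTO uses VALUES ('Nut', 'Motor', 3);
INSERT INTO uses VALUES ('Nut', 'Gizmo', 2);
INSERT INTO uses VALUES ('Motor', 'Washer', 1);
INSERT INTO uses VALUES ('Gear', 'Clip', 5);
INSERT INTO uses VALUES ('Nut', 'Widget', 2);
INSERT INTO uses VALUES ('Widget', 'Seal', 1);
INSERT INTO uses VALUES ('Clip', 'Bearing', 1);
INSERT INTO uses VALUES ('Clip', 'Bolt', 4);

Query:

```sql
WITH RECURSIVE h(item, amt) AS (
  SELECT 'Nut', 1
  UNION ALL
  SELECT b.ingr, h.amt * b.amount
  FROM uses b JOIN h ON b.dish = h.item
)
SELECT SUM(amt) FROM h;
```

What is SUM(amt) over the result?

13

Base: (Nut, amt=1).
Iteration 1: components of {Nut} -> Gizmo = 1*2 = 2, Motor = 1*3 = 3, Widget = 1*2 = 2.
Iteration 2: components of {Gizmo,Motor,Widget} -> Seal = 2*1 = 2, Washer = 3*1 = 3.
Iteration 3: no further components; recursion stops.
SUM(amt) = 1 + 3 + 2 + 2 + 3 + 2 = 13.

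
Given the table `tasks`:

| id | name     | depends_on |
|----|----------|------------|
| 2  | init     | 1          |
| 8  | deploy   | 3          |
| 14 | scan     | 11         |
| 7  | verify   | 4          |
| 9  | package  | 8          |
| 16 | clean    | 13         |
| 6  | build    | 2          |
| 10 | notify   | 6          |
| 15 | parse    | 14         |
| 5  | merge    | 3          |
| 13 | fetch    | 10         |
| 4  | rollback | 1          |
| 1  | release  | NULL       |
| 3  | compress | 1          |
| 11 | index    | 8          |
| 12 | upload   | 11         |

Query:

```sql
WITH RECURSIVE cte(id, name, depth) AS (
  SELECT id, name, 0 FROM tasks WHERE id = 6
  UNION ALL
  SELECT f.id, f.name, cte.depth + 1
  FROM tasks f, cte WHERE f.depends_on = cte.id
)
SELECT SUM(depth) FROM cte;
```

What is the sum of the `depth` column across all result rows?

6

Base: id=6 (build) at depth 0.
Iteration 1: rows with depends_on in {6} -> notify (id 10, depth 1).
Iteration 2: rows with depends_on in {10} -> fetch (id 13, depth 2).
Iteration 3: rows with depends_on in {13} -> clean (id 16, depth 3).
Iteration 4: no rows with depends_on in {16}; recursion stops.
SUM(depth) = 0 + 1 + 2 + 3 = 6.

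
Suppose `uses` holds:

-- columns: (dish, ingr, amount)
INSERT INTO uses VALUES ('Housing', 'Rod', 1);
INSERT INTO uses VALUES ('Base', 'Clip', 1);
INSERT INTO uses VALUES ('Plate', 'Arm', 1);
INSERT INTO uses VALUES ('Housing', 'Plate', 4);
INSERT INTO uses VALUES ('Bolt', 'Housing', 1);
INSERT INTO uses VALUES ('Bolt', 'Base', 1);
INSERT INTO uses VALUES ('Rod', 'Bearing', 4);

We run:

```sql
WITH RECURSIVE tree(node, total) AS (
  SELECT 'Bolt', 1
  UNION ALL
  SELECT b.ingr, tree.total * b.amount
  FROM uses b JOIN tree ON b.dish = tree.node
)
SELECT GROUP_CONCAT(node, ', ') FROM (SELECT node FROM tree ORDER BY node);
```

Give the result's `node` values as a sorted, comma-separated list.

Base: (Bolt, total=1).
Iteration 1: components of {Bolt} -> Base = 1*1 = 1, Housing = 1*1 = 1.
Iteration 2: components of {Base,Housing} -> Clip = 1*1 = 1, Plate = 1*4 = 4, Rod = 1*1 = 1.
Iteration 3: components of {Clip,Plate,Rod} -> Arm = 4*1 = 4, Bearing = 1*4 = 4.
Iteration 4: no further components; recursion stops.

Arm, Base, Bearing, Bolt, Clip, Housing, Plate, Rod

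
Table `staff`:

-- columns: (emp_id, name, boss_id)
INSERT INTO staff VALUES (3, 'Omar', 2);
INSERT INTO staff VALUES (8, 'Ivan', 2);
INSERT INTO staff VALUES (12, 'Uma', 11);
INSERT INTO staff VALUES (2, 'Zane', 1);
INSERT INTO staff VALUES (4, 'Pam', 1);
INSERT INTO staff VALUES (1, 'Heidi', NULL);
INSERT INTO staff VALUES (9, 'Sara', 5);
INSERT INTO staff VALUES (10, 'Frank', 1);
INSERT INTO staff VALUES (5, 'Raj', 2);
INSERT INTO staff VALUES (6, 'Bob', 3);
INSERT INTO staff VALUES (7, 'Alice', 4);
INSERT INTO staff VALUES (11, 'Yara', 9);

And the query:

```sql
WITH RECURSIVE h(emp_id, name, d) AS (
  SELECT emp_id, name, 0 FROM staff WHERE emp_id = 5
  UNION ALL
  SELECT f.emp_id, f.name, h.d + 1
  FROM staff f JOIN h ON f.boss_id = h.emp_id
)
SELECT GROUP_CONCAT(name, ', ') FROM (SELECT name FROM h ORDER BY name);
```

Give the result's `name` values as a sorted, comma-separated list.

Base: emp_id=5 (Raj) at d 0.
Iteration 1: rows with boss_id in {5} -> Sara (id 9, d 1).
Iteration 2: rows with boss_id in {9} -> Yara (id 11, d 2).
Iteration 3: rows with boss_id in {11} -> Uma (id 12, d 3).
Iteration 4: no rows with boss_id in {12}; recursion stops.

Raj, Sara, Uma, Yara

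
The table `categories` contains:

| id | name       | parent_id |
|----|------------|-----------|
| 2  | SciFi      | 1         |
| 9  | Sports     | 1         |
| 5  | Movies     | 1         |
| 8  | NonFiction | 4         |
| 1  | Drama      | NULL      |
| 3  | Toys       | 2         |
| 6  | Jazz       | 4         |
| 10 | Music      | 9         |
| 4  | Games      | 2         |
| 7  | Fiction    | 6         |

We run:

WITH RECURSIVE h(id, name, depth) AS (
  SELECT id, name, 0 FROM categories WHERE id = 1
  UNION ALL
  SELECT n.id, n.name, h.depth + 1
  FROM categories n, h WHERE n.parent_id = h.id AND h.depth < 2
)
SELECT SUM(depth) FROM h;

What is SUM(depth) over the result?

Base: id=1 (Drama) at depth 0.
Iteration 1: rows with parent_id in {1} -> SciFi (id 2, depth 1), Movies (id 5, depth 1), Sports (id 9, depth 1).
Iteration 2: rows with parent_id in {2,5,9} -> Toys (id 3, depth 2), Games (id 4, depth 2), Music (id 10, depth 2).
Iteration 3: depth < 2 fails for all current rows; recursion stops.
SUM(depth) = 0 + 1 + 1 + 1 + 2 + 2 + 2 = 9.

9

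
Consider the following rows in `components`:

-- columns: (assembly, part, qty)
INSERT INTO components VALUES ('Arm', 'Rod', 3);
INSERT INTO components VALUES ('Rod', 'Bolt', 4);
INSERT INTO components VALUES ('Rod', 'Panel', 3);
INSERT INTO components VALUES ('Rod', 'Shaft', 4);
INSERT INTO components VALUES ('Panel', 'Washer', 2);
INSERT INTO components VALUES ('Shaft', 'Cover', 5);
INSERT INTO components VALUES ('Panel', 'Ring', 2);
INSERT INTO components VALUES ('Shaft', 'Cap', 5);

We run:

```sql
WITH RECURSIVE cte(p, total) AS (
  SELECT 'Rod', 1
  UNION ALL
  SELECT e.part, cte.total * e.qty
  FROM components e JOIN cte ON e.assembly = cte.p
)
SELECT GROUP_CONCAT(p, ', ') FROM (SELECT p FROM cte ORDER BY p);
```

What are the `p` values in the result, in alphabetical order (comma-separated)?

Bolt, Cap, Cover, Panel, Ring, Rod, Shaft, Washer

Base: (Rod, total=1).
Iteration 1: components of {Rod} -> Bolt = 1*4 = 4, Panel = 1*3 = 3, Shaft = 1*4 = 4.
Iteration 2: components of {Bolt,Panel,Shaft} -> Cap = 4*5 = 20, Cover = 4*5 = 20, Ring = 3*2 = 6, Washer = 3*2 = 6.
Iteration 3: no further components; recursion stops.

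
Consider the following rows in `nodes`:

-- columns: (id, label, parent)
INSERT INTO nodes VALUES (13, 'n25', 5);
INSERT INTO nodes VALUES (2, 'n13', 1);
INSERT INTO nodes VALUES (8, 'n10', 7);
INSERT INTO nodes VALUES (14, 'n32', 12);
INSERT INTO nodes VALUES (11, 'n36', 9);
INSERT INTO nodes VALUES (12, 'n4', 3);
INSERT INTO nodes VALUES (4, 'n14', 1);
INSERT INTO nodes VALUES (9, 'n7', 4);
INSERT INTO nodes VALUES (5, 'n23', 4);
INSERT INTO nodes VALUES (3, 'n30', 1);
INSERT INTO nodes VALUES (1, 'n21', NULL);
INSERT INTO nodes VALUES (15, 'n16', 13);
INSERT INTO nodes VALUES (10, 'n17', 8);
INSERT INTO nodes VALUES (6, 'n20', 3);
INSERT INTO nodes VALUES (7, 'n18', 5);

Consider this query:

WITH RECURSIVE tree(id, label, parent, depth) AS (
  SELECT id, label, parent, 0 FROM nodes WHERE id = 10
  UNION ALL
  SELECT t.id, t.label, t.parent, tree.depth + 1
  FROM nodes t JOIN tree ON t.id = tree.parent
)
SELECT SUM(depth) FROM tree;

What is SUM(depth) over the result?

Base: id=10 (n17), parent=8, depth 0.
Iteration 1: join on id=8 -> n10 (id 8, parent=7, depth 1).
Iteration 2: join on id=7 -> n18 (id 7, parent=5, depth 2).
Iteration 3: join on id=5 -> n23 (id 5, parent=4, depth 3).
Iteration 4: join on id=4 -> n14 (id 4, parent=1, depth 4).
Iteration 5: join on id=1 -> n21 (id 1, parent=NULL, depth 5).
Iteration 6: parent is NULL; no match; recursion stops.
SUM(depth) = 0 + 1 + 2 + 3 + 4 + 5 = 15.

15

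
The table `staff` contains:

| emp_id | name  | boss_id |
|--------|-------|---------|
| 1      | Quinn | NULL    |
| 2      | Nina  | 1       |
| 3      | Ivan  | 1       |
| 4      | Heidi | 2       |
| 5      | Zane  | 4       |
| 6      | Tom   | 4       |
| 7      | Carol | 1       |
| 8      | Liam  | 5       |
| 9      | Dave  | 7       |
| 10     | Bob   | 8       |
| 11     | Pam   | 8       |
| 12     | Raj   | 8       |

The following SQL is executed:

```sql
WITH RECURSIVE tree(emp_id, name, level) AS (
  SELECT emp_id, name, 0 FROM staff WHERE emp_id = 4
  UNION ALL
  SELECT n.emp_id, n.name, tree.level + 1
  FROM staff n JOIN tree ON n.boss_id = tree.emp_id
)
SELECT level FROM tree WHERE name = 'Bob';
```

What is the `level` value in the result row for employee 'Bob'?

3

Base: emp_id=4 (Heidi) at level 0.
Iteration 1: rows with boss_id in {4} -> Zane (id 5, level 1), Tom (id 6, level 1).
Iteration 2: rows with boss_id in {5,6} -> Liam (id 8, level 2).
Iteration 3: rows with boss_id in {8} -> Bob (id 10, level 3), Pam (id 11, level 3), Raj (id 12, level 3).
Iteration 4: no rows with boss_id in {10,11,12}; recursion stops.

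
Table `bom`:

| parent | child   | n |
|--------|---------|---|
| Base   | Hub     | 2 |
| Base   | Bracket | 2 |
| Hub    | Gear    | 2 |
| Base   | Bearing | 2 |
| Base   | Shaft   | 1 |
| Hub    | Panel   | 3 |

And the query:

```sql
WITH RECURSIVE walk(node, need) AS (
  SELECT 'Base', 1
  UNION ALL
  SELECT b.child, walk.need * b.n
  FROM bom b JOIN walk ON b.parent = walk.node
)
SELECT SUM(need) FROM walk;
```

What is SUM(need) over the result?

Base: (Base, need=1).
Iteration 1: components of {Base} -> Bearing = 1*2 = 2, Bracket = 1*2 = 2, Hub = 1*2 = 2, Shaft = 1*1 = 1.
Iteration 2: components of {Bearing,Bracket,Hub,Shaft} -> Gear = 2*2 = 4, Panel = 2*3 = 6.
Iteration 3: no further components; recursion stops.
SUM(need) = 1 + 2 + 2 + 2 + 1 + 4 + 6 = 18.

18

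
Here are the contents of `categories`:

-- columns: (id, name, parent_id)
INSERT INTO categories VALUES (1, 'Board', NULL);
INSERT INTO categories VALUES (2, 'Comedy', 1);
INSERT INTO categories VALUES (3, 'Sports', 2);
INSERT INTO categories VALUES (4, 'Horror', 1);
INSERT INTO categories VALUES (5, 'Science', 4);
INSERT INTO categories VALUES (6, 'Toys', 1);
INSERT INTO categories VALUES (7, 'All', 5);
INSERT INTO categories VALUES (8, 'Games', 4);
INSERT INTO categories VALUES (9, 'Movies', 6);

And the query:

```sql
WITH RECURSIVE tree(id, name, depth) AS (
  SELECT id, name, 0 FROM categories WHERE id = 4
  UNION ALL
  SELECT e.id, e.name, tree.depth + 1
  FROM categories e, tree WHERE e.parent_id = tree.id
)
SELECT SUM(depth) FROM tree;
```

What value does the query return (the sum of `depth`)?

4

Base: id=4 (Horror) at depth 0.
Iteration 1: rows with parent_id in {4} -> Science (id 5, depth 1), Games (id 8, depth 1).
Iteration 2: rows with parent_id in {5,8} -> All (id 7, depth 2).
Iteration 3: no rows with parent_id in {7}; recursion stops.
SUM(depth) = 0 + 1 + 1 + 2 = 4.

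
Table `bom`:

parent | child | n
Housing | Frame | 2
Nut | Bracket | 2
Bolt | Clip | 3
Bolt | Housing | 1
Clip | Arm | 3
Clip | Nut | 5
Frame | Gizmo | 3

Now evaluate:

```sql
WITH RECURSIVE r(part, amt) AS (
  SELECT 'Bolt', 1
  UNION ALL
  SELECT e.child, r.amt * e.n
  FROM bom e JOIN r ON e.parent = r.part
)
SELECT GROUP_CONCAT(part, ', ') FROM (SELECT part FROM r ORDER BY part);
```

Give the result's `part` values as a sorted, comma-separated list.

Base: (Bolt, amt=1).
Iteration 1: components of {Bolt} -> Clip = 1*3 = 3, Housing = 1*1 = 1.
Iteration 2: components of {Clip,Housing} -> Arm = 3*3 = 9, Frame = 1*2 = 2, Nut = 3*5 = 15.
Iteration 3: components of {Arm,Frame,Nut} -> Bracket = 15*2 = 30, Gizmo = 2*3 = 6.
Iteration 4: no further components; recursion stops.

Arm, Bolt, Bracket, Clip, Frame, Gizmo, Housing, Nut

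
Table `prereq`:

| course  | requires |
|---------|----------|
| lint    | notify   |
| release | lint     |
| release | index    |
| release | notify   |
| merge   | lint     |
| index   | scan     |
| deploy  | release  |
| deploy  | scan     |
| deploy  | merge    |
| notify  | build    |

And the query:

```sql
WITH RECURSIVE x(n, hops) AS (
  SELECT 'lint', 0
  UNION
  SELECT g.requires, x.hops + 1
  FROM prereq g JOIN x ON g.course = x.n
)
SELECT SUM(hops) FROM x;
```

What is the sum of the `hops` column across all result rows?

Base: (lint, hops=0).
Iteration 1: edges from {lint} -> (notify, hops=1).
Iteration 2: edges from {notify} -> (build, hops=2).
Iteration 3: no outgoing edges from {build}; recursion stops.
SUM(hops) = 0 + 1 + 2 = 3.

3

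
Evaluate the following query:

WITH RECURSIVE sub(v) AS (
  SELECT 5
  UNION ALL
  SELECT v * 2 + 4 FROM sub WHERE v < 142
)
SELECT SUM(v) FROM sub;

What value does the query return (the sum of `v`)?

543

Base: v=5.
Iteration 1: 5 < 142 holds -> v = 5 * 2 + 4 = 14.
Iteration 2: 14 < 142 holds -> v = 14 * 2 + 4 = 32.
Iteration 3: 32 < 142 holds -> v = 32 * 2 + 4 = 68.
Iteration 4: 68 < 142 holds -> v = 68 * 2 + 4 = 140.
Iteration 5: 140 < 142 holds -> v = 140 * 2 + 4 = 284.
Iteration 6: 284 < 142 fails; recursion stops.
SUM(v) = 5 + 14 + 32 + 68 + 140 + 284 = 543.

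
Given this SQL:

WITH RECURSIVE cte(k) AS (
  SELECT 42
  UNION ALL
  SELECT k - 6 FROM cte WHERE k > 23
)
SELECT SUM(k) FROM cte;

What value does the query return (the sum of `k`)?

Base: k=42.
Iteration 1: 42 > 23 holds -> k = 42 - 6 = 36.
Iteration 2: 36 > 23 holds -> k = 36 - 6 = 30.
Iteration 3: 30 > 23 holds -> k = 30 - 6 = 24.
Iteration 4: 24 > 23 holds -> k = 24 - 6 = 18.
Iteration 5: 18 > 23 fails; recursion stops.
SUM(k) = 42 + 36 + 30 + 24 + 18 = 150.

150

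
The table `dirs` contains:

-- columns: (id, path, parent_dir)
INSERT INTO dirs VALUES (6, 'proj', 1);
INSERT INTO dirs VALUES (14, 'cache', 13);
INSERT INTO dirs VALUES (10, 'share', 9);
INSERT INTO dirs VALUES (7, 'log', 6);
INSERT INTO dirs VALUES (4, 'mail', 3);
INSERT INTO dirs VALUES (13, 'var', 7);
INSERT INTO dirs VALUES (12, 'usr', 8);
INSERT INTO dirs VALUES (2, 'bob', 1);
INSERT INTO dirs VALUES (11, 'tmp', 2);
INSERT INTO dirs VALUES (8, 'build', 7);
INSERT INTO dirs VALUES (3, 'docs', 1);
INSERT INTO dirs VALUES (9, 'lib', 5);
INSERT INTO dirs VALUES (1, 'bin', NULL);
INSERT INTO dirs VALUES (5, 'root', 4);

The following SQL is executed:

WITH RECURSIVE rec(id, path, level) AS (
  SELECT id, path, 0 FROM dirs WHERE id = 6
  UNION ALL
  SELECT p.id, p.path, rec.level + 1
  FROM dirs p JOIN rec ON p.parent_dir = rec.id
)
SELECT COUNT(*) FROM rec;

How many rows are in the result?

6

Base: id=6 (proj) at level 0.
Iteration 1: rows with parent_dir in {6} -> log (id 7, level 1).
Iteration 2: rows with parent_dir in {7} -> build (id 8, level 2), var (id 13, level 2).
Iteration 3: rows with parent_dir in {8,13} -> usr (id 12, level 3), cache (id 14, level 3).
Iteration 4: no rows with parent_dir in {12,14}; recursion stops.
Total rows emitted: 6.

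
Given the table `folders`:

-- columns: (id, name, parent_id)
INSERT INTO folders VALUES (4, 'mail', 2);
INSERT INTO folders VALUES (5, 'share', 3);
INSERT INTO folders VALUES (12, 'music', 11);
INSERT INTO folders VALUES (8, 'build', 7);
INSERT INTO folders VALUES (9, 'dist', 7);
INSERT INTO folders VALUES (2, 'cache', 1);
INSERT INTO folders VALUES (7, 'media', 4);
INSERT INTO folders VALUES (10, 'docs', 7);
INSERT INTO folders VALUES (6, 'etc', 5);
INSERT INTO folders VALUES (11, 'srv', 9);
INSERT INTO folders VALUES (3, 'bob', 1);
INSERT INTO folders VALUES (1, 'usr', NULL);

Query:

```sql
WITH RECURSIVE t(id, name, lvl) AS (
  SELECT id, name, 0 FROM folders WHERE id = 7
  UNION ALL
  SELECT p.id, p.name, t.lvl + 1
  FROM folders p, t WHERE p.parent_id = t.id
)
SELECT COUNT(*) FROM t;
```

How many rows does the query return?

Base: id=7 (media) at lvl 0.
Iteration 1: rows with parent_id in {7} -> build (id 8, lvl 1), dist (id 9, lvl 1), docs (id 10, lvl 1).
Iteration 2: rows with parent_id in {8,9,10} -> srv (id 11, lvl 2).
Iteration 3: rows with parent_id in {11} -> music (id 12, lvl 3).
Iteration 4: no rows with parent_id in {12}; recursion stops.
Total rows emitted: 6.

6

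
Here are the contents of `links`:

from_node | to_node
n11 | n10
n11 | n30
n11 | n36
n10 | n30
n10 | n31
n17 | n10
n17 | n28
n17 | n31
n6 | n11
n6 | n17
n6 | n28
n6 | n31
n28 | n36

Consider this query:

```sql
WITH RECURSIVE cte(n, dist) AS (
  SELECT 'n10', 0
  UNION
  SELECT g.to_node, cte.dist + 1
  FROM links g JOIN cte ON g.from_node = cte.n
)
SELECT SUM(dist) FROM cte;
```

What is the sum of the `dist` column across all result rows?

2

Base: (n10, dist=0).
Iteration 1: edges from {n10} -> (n30, dist=1), (n31, dist=1).
Iteration 2: no outgoing edges from {n30,n31}; recursion stops.
SUM(dist) = 0 + 1 + 1 = 2.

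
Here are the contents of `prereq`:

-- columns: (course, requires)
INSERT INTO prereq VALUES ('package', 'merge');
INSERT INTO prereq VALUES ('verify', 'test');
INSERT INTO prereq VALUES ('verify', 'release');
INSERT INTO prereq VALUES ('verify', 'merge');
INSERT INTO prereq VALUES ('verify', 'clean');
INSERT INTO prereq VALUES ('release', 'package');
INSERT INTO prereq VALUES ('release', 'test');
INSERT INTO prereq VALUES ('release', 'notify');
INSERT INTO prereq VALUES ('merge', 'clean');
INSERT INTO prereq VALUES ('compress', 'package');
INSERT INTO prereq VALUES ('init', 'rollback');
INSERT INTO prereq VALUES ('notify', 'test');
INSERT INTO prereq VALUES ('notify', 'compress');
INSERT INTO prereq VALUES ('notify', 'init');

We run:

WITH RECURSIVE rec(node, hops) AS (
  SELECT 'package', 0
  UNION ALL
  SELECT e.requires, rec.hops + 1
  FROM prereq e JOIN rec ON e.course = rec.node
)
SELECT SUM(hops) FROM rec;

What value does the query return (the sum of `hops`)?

Base: (package, hops=0).
Iteration 1: edges from {package} -> (merge, hops=1).
Iteration 2: edges from {merge} -> (clean, hops=2).
Iteration 3: no outgoing edges from {clean}; recursion stops.
SUM(hops) = 0 + 1 + 2 = 3.

3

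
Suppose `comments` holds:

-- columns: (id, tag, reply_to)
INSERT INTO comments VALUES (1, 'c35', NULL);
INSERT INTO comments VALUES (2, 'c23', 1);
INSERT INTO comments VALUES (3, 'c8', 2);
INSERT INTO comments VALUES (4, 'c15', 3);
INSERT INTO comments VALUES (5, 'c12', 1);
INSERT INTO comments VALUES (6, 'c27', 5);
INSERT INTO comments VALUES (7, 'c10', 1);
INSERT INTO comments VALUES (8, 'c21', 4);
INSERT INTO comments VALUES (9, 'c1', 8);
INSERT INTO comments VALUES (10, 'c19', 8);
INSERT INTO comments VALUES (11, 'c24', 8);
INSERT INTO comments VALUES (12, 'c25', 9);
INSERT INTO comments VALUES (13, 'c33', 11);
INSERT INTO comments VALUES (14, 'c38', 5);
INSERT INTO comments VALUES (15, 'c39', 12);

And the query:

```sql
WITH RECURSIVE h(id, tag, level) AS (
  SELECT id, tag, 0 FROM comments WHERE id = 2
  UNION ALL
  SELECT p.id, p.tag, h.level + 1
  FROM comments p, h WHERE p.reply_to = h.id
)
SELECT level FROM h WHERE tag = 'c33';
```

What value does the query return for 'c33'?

Base: id=2 (c23) at level 0.
Iteration 1: rows with reply_to in {2} -> c8 (id 3, level 1).
Iteration 2: rows with reply_to in {3} -> c15 (id 4, level 2).
Iteration 3: rows with reply_to in {4} -> c21 (id 8, level 3).
Iteration 4: rows with reply_to in {8} -> c1 (id 9, level 4), c19 (id 10, level 4), c24 (id 11, level 4).
Iteration 5: rows with reply_to in {9,10,11} -> c25 (id 12, level 5), c33 (id 13, level 5).
Iteration 6: rows with reply_to in {12,13} -> c39 (id 15, level 6).
Iteration 7: no rows with reply_to in {15}; recursion stops.

5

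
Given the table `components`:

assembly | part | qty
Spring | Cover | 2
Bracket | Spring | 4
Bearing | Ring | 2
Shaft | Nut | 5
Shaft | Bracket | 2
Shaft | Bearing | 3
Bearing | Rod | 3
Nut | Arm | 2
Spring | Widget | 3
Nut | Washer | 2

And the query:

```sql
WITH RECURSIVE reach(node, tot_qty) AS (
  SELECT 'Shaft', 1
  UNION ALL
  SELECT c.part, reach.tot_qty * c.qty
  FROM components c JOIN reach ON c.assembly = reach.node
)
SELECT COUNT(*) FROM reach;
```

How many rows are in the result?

11

Base: (Shaft, tot_qty=1).
Iteration 1: components of {Shaft} -> Bearing = 1*3 = 3, Bracket = 1*2 = 2, Nut = 1*5 = 5.
Iteration 2: components of {Bearing,Bracket,Nut} -> Arm = 5*2 = 10, Ring = 3*2 = 6, Rod = 3*3 = 9, Spring = 2*4 = 8, Washer = 5*2 = 10.
Iteration 3: components of {Arm,Ring,Rod,Spring,Washer} -> Cover = 8*2 = 16, Widget = 8*3 = 24.
Iteration 4: no further components; recursion stops.
Total rows emitted: 11.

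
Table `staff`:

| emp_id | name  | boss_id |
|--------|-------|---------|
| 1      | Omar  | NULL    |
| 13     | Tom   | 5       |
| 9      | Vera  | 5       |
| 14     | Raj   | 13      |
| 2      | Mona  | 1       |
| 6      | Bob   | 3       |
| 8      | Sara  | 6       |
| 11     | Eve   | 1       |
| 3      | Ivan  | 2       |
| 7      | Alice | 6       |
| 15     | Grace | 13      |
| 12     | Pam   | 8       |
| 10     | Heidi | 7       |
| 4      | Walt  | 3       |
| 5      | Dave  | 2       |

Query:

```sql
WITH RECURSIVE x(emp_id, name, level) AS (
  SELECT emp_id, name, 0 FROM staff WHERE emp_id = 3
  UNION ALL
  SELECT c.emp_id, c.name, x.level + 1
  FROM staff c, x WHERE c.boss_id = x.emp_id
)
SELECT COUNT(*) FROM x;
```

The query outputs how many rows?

Base: emp_id=3 (Ivan) at level 0.
Iteration 1: rows with boss_id in {3} -> Walt (id 4, level 1), Bob (id 6, level 1).
Iteration 2: rows with boss_id in {4,6} -> Alice (id 7, level 2), Sara (id 8, level 2).
Iteration 3: rows with boss_id in {7,8} -> Heidi (id 10, level 3), Pam (id 12, level 3).
Iteration 4: no rows with boss_id in {10,12}; recursion stops.
Total rows emitted: 7.

7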